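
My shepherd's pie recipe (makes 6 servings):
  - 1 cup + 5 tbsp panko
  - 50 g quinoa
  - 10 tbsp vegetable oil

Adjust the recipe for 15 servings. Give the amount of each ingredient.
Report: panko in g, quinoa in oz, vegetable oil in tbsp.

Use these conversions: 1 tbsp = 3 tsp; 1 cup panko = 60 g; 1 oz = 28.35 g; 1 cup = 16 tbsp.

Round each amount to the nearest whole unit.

Scaling factor: 15/6 = 5/2 = 2.5.
panko: (1 cup + 5 tbsp = 1.3125 cup) × 5/2 × 60 g/cup ≈ 197 g
quinoa: 50 g × 5/2 ÷ 28.35 g/oz ≈ 4 oz
vegetable oil: 10 tbsp × 5/2 = 25 tbsp

panko: 197 g; quinoa: 4 oz; vegetable oil: 25 tbsp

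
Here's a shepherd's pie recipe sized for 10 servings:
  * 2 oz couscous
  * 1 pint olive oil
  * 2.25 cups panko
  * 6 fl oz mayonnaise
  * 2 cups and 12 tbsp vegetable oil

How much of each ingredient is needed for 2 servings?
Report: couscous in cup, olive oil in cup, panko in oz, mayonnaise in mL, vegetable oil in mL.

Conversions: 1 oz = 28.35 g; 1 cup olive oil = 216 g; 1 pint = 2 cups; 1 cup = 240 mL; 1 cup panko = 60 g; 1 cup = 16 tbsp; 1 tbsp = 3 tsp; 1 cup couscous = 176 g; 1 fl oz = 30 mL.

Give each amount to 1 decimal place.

Scaling factor: 2/10 = 1/5 = 0.2.
couscous: 2 oz × 1/5 × 28.35 g/oz ÷ 176 g/cup ≈ 0.1 cup
olive oil: 1 pint × 1/5 × 2 cup/pint = 0.4 cup
panko: 2.25 cup × 1/5 × 60 g/cup ÷ 28.35 g/oz ≈ 1.0 oz
mayonnaise: 6 fl oz × 1/5 × 30 mL/fl oz = 36.0 mL
vegetable oil: (2 cup + 12 tbsp = 2.75 cup) × 1/5 × 240 mL/cup = 132.0 mL

couscous: 0.1 cup; olive oil: 0.4 cup; panko: 1.0 oz; mayonnaise: 36.0 mL; vegetable oil: 132.0 mL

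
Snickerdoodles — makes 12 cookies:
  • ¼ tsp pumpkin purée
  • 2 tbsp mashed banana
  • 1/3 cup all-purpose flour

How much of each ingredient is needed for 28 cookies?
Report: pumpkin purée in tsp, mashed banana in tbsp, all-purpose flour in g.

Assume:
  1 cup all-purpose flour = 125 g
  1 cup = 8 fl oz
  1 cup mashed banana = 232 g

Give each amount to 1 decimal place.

Scaling factor: 28/12 = 7/3.
pumpkin purée: 0.25 tsp × 7/3 ≈ 0.6 tsp
mashed banana: 2 tbsp × 7/3 ≈ 4.7 tbsp
all-purpose flour: 1/3 cup × 7/3 × 125 g/cup ≈ 97.2 g

pumpkin purée: 0.6 tsp; mashed banana: 4.7 tbsp; all-purpose flour: 97.2 g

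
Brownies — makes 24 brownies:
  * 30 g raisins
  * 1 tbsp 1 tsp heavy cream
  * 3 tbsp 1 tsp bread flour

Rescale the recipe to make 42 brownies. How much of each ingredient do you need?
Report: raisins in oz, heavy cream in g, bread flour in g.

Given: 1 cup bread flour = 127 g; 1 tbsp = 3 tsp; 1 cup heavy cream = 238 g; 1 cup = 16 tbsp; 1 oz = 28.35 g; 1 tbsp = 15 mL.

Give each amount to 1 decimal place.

raisins: 1.9 oz; heavy cream: 34.7 g; bread flour: 46.3 g

Scaling factor: 42/24 = 7/4 = 1.75.
raisins: 30 g × 7/4 ÷ 28.35 g/oz ≈ 1.9 oz
heavy cream: (1 tbsp + 1 tsp = 4/3 tbsp) × 7/4 ÷ 16 tbsp/cup × 238 g/cup ≈ 34.7 g
bread flour: (3 tbsp + 1 tsp = 10/3 tbsp) × 7/4 ÷ 16 tbsp/cup × 127 g/cup ≈ 46.3 g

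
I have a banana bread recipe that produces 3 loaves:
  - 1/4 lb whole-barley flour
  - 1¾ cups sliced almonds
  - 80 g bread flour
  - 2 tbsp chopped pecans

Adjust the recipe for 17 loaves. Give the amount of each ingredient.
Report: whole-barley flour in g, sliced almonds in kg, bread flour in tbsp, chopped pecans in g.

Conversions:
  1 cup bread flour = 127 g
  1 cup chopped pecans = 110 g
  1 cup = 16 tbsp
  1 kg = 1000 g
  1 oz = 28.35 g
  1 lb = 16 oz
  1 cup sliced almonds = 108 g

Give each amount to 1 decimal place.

whole-barley flour: 642.6 g; sliced almonds: 1.1 kg; bread flour: 57.1 tbsp; chopped pecans: 77.9 g

Scaling factor: 17/3.
whole-barley flour: 0.25 lb × 17/3 × 16 oz/lb × 28.35 g/oz = 642.6 g
sliced almonds: 1.75 cup × 17/3 × 108 g/cup ÷ 1000 g/kg ≈ 1.1 kg
bread flour: 80 g × 17/3 ÷ 127 g/cup × 16 tbsp/cup ≈ 57.1 tbsp
chopped pecans: 2 tbsp × 17/3 ÷ 16 tbsp/cup × 110 g/cup ≈ 77.9 g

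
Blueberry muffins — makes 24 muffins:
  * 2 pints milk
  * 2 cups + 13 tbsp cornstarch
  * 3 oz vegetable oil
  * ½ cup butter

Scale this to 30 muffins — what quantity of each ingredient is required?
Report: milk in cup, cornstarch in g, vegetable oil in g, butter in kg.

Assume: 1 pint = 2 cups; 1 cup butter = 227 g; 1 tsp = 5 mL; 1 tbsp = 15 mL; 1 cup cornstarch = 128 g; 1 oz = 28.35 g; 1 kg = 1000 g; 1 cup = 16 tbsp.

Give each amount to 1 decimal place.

Scaling factor: 30/24 = 5/4 = 1.25.
milk: 2 pint × 5/4 × 2 cup/pint = 5.0 cup
cornstarch: (2 cup + 13 tbsp = 2.8125 cup) × 5/4 × 128 g/cup = 450.0 g
vegetable oil: 3 oz × 5/4 × 28.35 g/oz ≈ 106.3 g
butter: 0.5 cup × 5/4 × 227 g/cup ÷ 1000 g/kg ≈ 0.1 kg

milk: 5.0 cup; cornstarch: 450.0 g; vegetable oil: 106.3 g; butter: 0.1 kg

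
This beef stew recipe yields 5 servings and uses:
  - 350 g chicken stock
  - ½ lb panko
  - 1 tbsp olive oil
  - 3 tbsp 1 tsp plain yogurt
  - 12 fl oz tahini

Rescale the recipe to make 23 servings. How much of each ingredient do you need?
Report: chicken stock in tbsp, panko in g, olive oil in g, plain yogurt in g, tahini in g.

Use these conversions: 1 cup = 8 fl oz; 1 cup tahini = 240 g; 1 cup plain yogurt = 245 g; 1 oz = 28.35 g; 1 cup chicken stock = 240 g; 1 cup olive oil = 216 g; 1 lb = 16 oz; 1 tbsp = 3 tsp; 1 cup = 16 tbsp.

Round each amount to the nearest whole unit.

chicken stock: 107 tbsp; panko: 1043 g; olive oil: 62 g; plain yogurt: 235 g; tahini: 1656 g

Scaling factor: 23/5 = 4.6.
chicken stock: 350 g × 23/5 ÷ 240 g/cup × 16 tbsp/cup ≈ 107 tbsp
panko: 0.5 lb × 23/5 × 16 oz/lb × 28.35 g/oz ≈ 1043 g
olive oil: 1 tbsp × 23/5 ÷ 16 tbsp/cup × 216 g/cup ≈ 62 g
plain yogurt: (3 tbsp + 1 tsp = 10/3 tbsp) × 23/5 ÷ 16 tbsp/cup × 245 g/cup ≈ 235 g
tahini: 12 fl oz × 23/5 ÷ 8 fl oz/cup × 240 g/cup = 1656 g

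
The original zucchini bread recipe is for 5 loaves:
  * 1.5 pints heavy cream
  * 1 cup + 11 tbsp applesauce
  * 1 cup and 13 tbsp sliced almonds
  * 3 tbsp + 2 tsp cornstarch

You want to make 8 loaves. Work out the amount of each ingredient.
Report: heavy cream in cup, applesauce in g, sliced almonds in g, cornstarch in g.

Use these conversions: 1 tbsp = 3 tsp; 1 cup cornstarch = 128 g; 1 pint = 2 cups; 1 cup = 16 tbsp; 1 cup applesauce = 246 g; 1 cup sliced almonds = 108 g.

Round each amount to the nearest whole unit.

heavy cream: 5 cup; applesauce: 664 g; sliced almonds: 313 g; cornstarch: 47 g

Scaling factor: 8/5 = 1.6.
heavy cream: 1.5 pint × 8/5 × 2 cup/pint ≈ 5 cup
applesauce: (1 cup + 11 tbsp = 1.6875 cup) × 8/5 × 246 g/cup ≈ 664 g
sliced almonds: (1 cup + 13 tbsp = 1.8125 cup) × 8/5 × 108 g/cup ≈ 313 g
cornstarch: (3 tbsp + 2 tsp = 11/3 tbsp) × 8/5 ÷ 16 tbsp/cup × 128 g/cup ≈ 47 g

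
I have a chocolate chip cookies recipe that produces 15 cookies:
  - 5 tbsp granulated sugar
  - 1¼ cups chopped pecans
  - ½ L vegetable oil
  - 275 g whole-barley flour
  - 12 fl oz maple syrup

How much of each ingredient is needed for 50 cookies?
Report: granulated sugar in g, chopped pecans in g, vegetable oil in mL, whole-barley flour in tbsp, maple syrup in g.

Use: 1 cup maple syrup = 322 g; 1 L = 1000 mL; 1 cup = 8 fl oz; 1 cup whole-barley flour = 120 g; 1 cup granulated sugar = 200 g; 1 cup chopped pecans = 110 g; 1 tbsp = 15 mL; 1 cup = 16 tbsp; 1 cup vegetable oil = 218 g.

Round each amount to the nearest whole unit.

Scaling factor: 50/15 = 10/3.
granulated sugar: 5 tbsp × 10/3 ÷ 16 tbsp/cup × 200 g/cup ≈ 208 g
chopped pecans: 1.25 cup × 10/3 × 110 g/cup ≈ 458 g
vegetable oil: 0.5 L × 10/3 × 1000 mL/L ≈ 1667 mL
whole-barley flour: 275 g × 10/3 ÷ 120 g/cup × 16 tbsp/cup ≈ 122 tbsp
maple syrup: 12 fl oz × 10/3 ÷ 8 fl oz/cup × 322 g/cup = 1610 g

granulated sugar: 208 g; chopped pecans: 458 g; vegetable oil: 1667 mL; whole-barley flour: 122 tbsp; maple syrup: 1610 g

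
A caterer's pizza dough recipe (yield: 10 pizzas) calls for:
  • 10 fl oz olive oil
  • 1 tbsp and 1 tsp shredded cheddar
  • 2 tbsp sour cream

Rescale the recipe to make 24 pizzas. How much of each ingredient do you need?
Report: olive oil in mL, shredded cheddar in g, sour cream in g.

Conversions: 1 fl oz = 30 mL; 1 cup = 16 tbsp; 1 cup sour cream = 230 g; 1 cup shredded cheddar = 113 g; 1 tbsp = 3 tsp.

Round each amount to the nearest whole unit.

Scaling factor: 24/10 = 12/5 = 2.4.
olive oil: 10 fl oz × 12/5 × 30 mL/fl oz = 720 mL
shredded cheddar: (1 tbsp + 1 tsp = 4/3 tbsp) × 12/5 ÷ 16 tbsp/cup × 113 g/cup ≈ 23 g
sour cream: 2 tbsp × 12/5 ÷ 16 tbsp/cup × 230 g/cup = 69 g

olive oil: 720 mL; shredded cheddar: 23 g; sour cream: 69 g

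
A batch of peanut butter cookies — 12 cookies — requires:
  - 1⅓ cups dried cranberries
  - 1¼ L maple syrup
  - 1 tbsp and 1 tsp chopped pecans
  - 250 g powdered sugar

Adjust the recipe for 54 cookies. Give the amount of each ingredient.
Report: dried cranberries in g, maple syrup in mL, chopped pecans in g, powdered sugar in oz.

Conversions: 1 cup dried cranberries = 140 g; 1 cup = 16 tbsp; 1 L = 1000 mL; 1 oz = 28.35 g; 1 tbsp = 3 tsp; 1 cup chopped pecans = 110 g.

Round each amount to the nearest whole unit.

dried cranberries: 840 g; maple syrup: 5625 mL; chopped pecans: 41 g; powdered sugar: 40 oz

Scaling factor: 54/12 = 9/2 = 4.5.
dried cranberries: 4/3 cup × 9/2 × 140 g/cup = 840 g
maple syrup: 1.25 L × 9/2 × 1000 mL/L = 5625 mL
chopped pecans: (1 tbsp + 1 tsp = 4/3 tbsp) × 9/2 ÷ 16 tbsp/cup × 110 g/cup ≈ 41 g
powdered sugar: 250 g × 9/2 ÷ 28.35 g/oz ≈ 40 oz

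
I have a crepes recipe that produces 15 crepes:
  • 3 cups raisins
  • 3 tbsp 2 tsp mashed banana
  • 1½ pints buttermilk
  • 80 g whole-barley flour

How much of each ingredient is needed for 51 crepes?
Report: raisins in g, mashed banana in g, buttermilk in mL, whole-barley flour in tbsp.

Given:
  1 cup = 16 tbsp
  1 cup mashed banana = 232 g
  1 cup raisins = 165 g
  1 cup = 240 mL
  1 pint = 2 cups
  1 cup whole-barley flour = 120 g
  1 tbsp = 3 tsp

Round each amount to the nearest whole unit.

raisins: 1683 g; mashed banana: 181 g; buttermilk: 2448 mL; whole-barley flour: 36 tbsp

Scaling factor: 51/15 = 17/5 = 3.4.
raisins: 3 cup × 17/5 × 165 g/cup = 1683 g
mashed banana: (3 tbsp + 2 tsp = 11/3 tbsp) × 17/5 ÷ 16 tbsp/cup × 232 g/cup ≈ 181 g
buttermilk: 1.5 pint × 17/5 × 2 cup/pint × 240 mL/cup = 2448 mL
whole-barley flour: 80 g × 17/5 ÷ 120 g/cup × 16 tbsp/cup ≈ 36 tbsp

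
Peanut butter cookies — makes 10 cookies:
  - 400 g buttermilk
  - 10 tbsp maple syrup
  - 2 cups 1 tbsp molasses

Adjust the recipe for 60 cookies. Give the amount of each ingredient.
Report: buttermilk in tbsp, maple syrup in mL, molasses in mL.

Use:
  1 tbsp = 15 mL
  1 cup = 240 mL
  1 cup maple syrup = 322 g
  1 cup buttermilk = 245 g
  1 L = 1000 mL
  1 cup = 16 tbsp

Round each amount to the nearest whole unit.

Scaling factor: 60/10 = 6.
buttermilk: 400 g × 6 ÷ 245 g/cup × 16 tbsp/cup ≈ 157 tbsp
maple syrup: 10 tbsp × 6 × 15 mL/tbsp = 900 mL
molasses: (2 cup + 1 tbsp = 2.0625 cup) × 6 × 240 mL/cup = 2970 mL

buttermilk: 157 tbsp; maple syrup: 900 mL; molasses: 2970 mL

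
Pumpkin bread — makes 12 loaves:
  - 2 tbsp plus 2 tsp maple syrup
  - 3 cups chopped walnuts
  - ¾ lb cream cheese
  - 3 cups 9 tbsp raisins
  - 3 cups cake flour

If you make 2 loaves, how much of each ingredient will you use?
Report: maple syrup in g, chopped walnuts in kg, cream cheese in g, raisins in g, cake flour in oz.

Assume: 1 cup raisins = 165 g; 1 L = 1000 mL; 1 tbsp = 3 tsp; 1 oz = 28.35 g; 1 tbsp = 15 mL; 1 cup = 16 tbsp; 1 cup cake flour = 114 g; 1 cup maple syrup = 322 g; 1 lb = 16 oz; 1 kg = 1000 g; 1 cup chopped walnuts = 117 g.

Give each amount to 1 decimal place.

Scaling factor: 2/12 = 1/6.
maple syrup: (2 tbsp + 2 tsp = 8/3 tbsp) × 1/6 ÷ 16 tbsp/cup × 322 g/cup ≈ 8.9 g
chopped walnuts: 3 cup × 1/6 × 117 g/cup ÷ 1000 g/kg ≈ 0.1 kg
cream cheese: 0.75 lb × 1/6 × 16 oz/lb × 28.35 g/oz = 56.7 g
raisins: (3 cup + 9 tbsp = 3.5625 cup) × 1/6 × 165 g/cup ≈ 98.0 g
cake flour: 3 cup × 1/6 × 114 g/cup ÷ 28.35 g/oz ≈ 2.0 oz

maple syrup: 8.9 g; chopped walnuts: 0.1 kg; cream cheese: 56.7 g; raisins: 98.0 g; cake flour: 2.0 oz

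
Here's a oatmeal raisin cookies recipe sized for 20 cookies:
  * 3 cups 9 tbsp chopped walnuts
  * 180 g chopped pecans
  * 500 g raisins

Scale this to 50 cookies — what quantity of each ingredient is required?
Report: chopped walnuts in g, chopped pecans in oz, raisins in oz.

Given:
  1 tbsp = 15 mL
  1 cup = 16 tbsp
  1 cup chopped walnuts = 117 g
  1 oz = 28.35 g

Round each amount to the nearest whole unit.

chopped walnuts: 1042 g; chopped pecans: 16 oz; raisins: 44 oz

Scaling factor: 50/20 = 5/2 = 2.5.
chopped walnuts: (3 cup + 9 tbsp = 3.5625 cup) × 5/2 × 117 g/cup ≈ 1042 g
chopped pecans: 180 g × 5/2 ÷ 28.35 g/oz ≈ 16 oz
raisins: 500 g × 5/2 ÷ 28.35 g/oz ≈ 44 oz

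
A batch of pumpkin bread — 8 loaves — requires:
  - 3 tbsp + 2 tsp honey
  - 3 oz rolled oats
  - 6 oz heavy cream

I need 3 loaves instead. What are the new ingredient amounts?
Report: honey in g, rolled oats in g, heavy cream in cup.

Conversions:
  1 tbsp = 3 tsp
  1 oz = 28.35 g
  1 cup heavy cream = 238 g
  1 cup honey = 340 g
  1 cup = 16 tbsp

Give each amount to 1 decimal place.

Scaling factor: 3/8 = 0.375.
honey: (3 tbsp + 2 tsp = 11/3 tbsp) × 3/8 ÷ 16 tbsp/cup × 340 g/cup ≈ 29.2 g
rolled oats: 3 oz × 3/8 × 28.35 g/oz ≈ 31.9 g
heavy cream: 6 oz × 3/8 × 28.35 g/oz ÷ 238 g/cup ≈ 0.3 cup

honey: 29.2 g; rolled oats: 31.9 g; heavy cream: 0.3 cup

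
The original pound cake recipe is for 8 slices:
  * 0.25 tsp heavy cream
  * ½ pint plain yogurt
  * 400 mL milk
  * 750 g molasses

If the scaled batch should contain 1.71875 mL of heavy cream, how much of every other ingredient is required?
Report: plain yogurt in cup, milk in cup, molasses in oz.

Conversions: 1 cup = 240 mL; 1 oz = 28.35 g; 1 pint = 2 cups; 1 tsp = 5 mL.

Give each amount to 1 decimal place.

plain yogurt: 1.4 cup; milk: 2.3 cup; molasses: 36.4 oz

The original recipe has 1.25 mL of heavy cream, so the scaling factor is 1.71875 ÷ 1.25 = 11/8 = 1.375.
plain yogurt: 0.5 pint × 11/8 × 2 cup/pint ≈ 1.4 cup
milk: 400 mL × 11/8 ÷ 240 mL/cup ≈ 2.3 cup
molasses: 750 g × 11/8 ÷ 28.35 g/oz ≈ 36.4 oz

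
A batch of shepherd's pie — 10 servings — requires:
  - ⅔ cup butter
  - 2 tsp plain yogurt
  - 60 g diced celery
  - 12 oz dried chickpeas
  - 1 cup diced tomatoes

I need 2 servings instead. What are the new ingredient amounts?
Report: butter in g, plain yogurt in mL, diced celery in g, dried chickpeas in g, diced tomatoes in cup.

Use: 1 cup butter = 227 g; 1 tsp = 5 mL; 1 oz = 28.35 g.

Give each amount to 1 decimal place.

butter: 30.3 g; plain yogurt: 2.0 mL; diced celery: 12.0 g; dried chickpeas: 68.0 g; diced tomatoes: 0.2 cup

Scaling factor: 2/10 = 1/5 = 0.2.
butter: 2/3 cup × 1/5 × 227 g/cup ≈ 30.3 g
plain yogurt: 2 tsp × 1/5 × 5 mL/tsp = 2.0 mL
diced celery: 60 g × 1/5 = 12.0 g
dried chickpeas: 12 oz × 1/5 × 28.35 g/oz ≈ 68.0 g
diced tomatoes: 1 cup × 1/5 = 0.2 cup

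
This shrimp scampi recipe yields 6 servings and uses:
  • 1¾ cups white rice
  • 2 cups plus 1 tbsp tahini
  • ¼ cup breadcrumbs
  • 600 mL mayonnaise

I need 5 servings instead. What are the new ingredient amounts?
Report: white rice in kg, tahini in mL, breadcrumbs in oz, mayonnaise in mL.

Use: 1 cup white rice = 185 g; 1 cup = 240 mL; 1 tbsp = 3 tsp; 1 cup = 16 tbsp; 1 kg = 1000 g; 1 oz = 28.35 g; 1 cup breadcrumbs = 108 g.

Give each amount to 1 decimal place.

white rice: 0.3 kg; tahini: 412.5 mL; breadcrumbs: 0.8 oz; mayonnaise: 500.0 mL

Scaling factor: 5/6.
white rice: 1.75 cup × 5/6 × 185 g/cup ÷ 1000 g/kg ≈ 0.3 kg
tahini: (2 cup + 1 tbsp = 2.0625 cup) × 5/6 × 240 mL/cup = 412.5 mL
breadcrumbs: 0.25 cup × 5/6 × 108 g/cup ÷ 28.35 g/oz ≈ 0.8 oz
mayonnaise: 600 mL × 5/6 = 500.0 mL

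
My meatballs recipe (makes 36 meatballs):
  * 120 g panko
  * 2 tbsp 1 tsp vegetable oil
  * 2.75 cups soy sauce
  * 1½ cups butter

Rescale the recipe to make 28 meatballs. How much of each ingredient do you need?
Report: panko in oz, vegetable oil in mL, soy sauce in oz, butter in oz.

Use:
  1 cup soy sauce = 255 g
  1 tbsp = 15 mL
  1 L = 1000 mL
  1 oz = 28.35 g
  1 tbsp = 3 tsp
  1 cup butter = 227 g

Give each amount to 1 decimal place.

Scaling factor: 28/36 = 7/9.
panko: 120 g × 7/9 ÷ 28.35 g/oz ≈ 3.3 oz
vegetable oil: (2 tbsp + 1 tsp = 7/3 tbsp) × 7/9 × 15 mL/tbsp ≈ 27.2 mL
soy sauce: 2.75 cup × 7/9 × 255 g/cup ÷ 28.35 g/oz ≈ 19.2 oz
butter: 1.5 cup × 7/9 × 227 g/cup ÷ 28.35 g/oz ≈ 9.3 oz

panko: 3.3 oz; vegetable oil: 27.2 mL; soy sauce: 19.2 oz; butter: 9.3 oz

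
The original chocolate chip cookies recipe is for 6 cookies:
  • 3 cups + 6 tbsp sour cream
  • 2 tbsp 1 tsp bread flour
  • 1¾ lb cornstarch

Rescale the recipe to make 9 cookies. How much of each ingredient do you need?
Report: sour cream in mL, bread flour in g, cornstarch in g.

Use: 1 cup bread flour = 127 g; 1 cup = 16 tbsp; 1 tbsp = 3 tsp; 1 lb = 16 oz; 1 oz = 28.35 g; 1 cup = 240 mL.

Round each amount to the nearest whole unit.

sour cream: 1215 mL; bread flour: 28 g; cornstarch: 1191 g

Scaling factor: 9/6 = 3/2 = 1.5.
sour cream: (3 cup + 6 tbsp = 3.375 cup) × 3/2 × 240 mL/cup = 1215 mL
bread flour: (2 tbsp + 1 tsp = 7/3 tbsp) × 3/2 ÷ 16 tbsp/cup × 127 g/cup ≈ 28 g
cornstarch: 1.75 lb × 3/2 × 16 oz/lb × 28.35 g/oz ≈ 1191 g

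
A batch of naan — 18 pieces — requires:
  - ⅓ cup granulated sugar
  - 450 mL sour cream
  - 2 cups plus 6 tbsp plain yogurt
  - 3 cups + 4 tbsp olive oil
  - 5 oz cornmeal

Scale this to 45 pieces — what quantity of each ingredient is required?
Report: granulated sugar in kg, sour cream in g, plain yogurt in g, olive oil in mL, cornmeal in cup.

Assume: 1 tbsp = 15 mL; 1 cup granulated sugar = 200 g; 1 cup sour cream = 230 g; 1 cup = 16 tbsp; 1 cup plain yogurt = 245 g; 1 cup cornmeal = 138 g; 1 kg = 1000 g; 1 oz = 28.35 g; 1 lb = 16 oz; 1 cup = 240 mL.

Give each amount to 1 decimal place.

granulated sugar: 0.2 kg; sour cream: 1078.1 g; plain yogurt: 1454.7 g; olive oil: 1950.0 mL; cornmeal: 2.6 cup

Scaling factor: 45/18 = 5/2 = 2.5.
granulated sugar: 1/3 cup × 5/2 × 200 g/cup ÷ 1000 g/kg ≈ 0.2 kg
sour cream: 450 mL × 5/2 ÷ 240 mL/cup × 230 g/cup ≈ 1078.1 g
plain yogurt: (2 cup + 6 tbsp = 2.375 cup) × 5/2 × 245 g/cup ≈ 1454.7 g
olive oil: (3 cup + 4 tbsp = 3.25 cup) × 5/2 × 240 mL/cup = 1950.0 mL
cornmeal: 5 oz × 5/2 × 28.35 g/oz ÷ 138 g/cup ≈ 2.6 cup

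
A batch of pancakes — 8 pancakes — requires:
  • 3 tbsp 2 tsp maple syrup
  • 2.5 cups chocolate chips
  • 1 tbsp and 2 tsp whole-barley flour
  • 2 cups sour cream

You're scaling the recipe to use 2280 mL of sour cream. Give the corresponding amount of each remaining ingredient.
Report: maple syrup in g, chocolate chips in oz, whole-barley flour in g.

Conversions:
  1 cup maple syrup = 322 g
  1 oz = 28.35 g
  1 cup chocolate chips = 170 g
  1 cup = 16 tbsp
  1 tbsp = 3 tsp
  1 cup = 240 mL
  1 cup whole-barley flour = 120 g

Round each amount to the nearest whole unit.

The original recipe has 480 mL of sour cream, so the scaling factor is 2280 ÷ 480 = 19/4 = 4.75.
maple syrup: (3 tbsp + 2 tsp = 11/3 tbsp) × 19/4 ÷ 16 tbsp/cup × 322 g/cup ≈ 351 g
chocolate chips: 2.5 cup × 19/4 × 170 g/cup ÷ 28.35 g/oz ≈ 71 oz
whole-barley flour: (1 tbsp + 2 tsp = 5/3 tbsp) × 19/4 ÷ 16 tbsp/cup × 120 g/cup ≈ 59 g

maple syrup: 351 g; chocolate chips: 71 oz; whole-barley flour: 59 g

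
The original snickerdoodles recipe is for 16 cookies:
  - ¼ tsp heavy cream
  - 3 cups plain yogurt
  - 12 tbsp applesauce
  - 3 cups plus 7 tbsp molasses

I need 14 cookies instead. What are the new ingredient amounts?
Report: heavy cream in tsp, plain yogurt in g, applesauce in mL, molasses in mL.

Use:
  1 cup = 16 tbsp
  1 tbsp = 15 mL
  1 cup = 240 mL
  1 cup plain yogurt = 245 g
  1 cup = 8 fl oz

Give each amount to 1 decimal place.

heavy cream: 0.2 tsp; plain yogurt: 643.1 g; applesauce: 157.5 mL; molasses: 721.9 mL

Scaling factor: 14/16 = 7/8 = 0.875.
heavy cream: 0.25 tsp × 7/8 ≈ 0.2 tsp
plain yogurt: 3 cup × 7/8 × 245 g/cup ≈ 643.1 g
applesauce: 12 tbsp × 7/8 × 15 mL/tbsp = 157.5 mL
molasses: (3 cup + 7 tbsp = 3.4375 cup) × 7/8 × 240 mL/cup ≈ 721.9 mL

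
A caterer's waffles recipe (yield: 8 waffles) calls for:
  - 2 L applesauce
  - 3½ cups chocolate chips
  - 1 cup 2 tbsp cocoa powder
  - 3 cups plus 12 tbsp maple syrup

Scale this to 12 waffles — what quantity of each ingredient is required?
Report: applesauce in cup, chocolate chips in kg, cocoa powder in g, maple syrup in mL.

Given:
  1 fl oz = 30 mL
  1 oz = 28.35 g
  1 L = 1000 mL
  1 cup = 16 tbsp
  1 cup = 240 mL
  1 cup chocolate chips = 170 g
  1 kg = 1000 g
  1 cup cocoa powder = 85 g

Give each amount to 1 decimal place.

Scaling factor: 12/8 = 3/2 = 1.5.
applesauce: 2 L × 3/2 × 1000 mL/L ÷ 240 mL/cup = 12.5 cup
chocolate chips: 3.5 cup × 3/2 × 170 g/cup ÷ 1000 g/kg ≈ 0.9 kg
cocoa powder: (1 cup + 2 tbsp = 1.125 cup) × 3/2 × 85 g/cup ≈ 143.4 g
maple syrup: (3 cup + 12 tbsp = 3.75 cup) × 3/2 × 240 mL/cup = 1350.0 mL

applesauce: 12.5 cup; chocolate chips: 0.9 kg; cocoa powder: 143.4 g; maple syrup: 1350.0 mL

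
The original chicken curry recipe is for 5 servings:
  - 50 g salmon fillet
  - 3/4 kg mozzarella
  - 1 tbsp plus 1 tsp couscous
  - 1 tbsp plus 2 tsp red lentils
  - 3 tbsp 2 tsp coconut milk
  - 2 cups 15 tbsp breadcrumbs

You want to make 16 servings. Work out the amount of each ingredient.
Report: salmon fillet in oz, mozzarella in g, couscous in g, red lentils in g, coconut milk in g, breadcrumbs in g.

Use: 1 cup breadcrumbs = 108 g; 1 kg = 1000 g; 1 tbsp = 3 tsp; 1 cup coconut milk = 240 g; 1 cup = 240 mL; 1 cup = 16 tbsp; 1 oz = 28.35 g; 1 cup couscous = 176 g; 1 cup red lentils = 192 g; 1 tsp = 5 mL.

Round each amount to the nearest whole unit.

Scaling factor: 16/5 = 3.2.
salmon fillet: 50 g × 16/5 ÷ 28.35 g/oz ≈ 6 oz
mozzarella: 0.75 kg × 16/5 × 1000 g/kg = 2400 g
couscous: (1 tbsp + 1 tsp = 4/3 tbsp) × 16/5 ÷ 16 tbsp/cup × 176 g/cup ≈ 47 g
red lentils: (1 tbsp + 2 tsp = 5/3 tbsp) × 16/5 ÷ 16 tbsp/cup × 192 g/cup = 64 g
coconut milk: (3 tbsp + 2 tsp = 11/3 tbsp) × 16/5 ÷ 16 tbsp/cup × 240 g/cup = 176 g
breadcrumbs: (2 cup + 15 tbsp = 2.9375 cup) × 16/5 × 108 g/cup ≈ 1015 g

salmon fillet: 6 oz; mozzarella: 2400 g; couscous: 47 g; red lentils: 64 g; coconut milk: 176 g; breadcrumbs: 1015 g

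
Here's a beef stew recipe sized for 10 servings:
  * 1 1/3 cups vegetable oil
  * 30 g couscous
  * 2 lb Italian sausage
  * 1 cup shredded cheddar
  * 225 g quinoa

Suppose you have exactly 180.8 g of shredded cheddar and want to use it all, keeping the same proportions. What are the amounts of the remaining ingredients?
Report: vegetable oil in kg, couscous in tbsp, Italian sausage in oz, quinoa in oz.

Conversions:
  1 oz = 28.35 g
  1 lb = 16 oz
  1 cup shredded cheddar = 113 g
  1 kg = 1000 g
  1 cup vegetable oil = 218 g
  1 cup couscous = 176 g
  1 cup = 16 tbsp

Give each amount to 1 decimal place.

vegetable oil: 0.5 kg; couscous: 4.4 tbsp; Italian sausage: 51.2 oz; quinoa: 12.7 oz

The original recipe has 113 g of shredded cheddar, so the scaling factor is 180.8 ÷ 113 = 8/5 = 1.6.
vegetable oil: 4/3 cup × 8/5 × 218 g/cup ÷ 1000 g/kg ≈ 0.5 kg
couscous: 30 g × 8/5 ÷ 176 g/cup × 16 tbsp/cup ≈ 4.4 tbsp
Italian sausage: 2 lb × 8/5 × 16 oz/lb = 51.2 oz
quinoa: 225 g × 8/5 ÷ 28.35 g/oz ≈ 12.7 oz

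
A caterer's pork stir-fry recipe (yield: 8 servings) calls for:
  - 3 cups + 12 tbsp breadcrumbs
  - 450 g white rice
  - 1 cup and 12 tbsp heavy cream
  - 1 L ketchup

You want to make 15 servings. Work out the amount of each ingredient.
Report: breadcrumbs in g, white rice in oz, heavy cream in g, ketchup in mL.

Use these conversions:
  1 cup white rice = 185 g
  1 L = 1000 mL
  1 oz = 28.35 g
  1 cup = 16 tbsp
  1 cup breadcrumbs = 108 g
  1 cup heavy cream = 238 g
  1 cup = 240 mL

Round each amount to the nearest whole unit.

breadcrumbs: 759 g; white rice: 30 oz; heavy cream: 781 g; ketchup: 1875 mL

Scaling factor: 15/8 = 1.875.
breadcrumbs: (3 cup + 12 tbsp = 3.75 cup) × 15/8 × 108 g/cup ≈ 759 g
white rice: 450 g × 15/8 ÷ 28.35 g/oz ≈ 30 oz
heavy cream: (1 cup + 12 tbsp = 1.75 cup) × 15/8 × 238 g/cup ≈ 781 g
ketchup: 1 L × 15/8 × 1000 mL/L = 1875 mL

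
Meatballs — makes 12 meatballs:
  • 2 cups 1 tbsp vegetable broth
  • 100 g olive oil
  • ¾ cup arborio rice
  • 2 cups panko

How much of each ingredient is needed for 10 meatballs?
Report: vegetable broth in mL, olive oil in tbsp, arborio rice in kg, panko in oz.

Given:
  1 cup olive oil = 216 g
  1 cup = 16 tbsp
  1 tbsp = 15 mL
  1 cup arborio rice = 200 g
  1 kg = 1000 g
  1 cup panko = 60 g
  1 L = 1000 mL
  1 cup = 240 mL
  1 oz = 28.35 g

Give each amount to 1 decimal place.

vegetable broth: 412.5 mL; olive oil: 6.2 tbsp; arborio rice: 0.1 kg; panko: 3.5 oz

Scaling factor: 10/12 = 5/6.
vegetable broth: (2 cup + 1 tbsp = 2.0625 cup) × 5/6 × 240 mL/cup = 412.5 mL
olive oil: 100 g × 5/6 ÷ 216 g/cup × 16 tbsp/cup ≈ 6.2 tbsp
arborio rice: 0.75 cup × 5/6 × 200 g/cup ÷ 1000 g/kg ≈ 0.1 kg
panko: 2 cup × 5/6 × 60 g/cup ÷ 28.35 g/oz ≈ 3.5 oz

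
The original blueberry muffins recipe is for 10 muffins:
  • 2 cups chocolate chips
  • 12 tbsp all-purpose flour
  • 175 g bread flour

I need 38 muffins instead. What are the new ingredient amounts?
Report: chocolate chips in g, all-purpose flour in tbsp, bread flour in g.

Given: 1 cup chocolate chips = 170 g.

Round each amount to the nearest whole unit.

chocolate chips: 1292 g; all-purpose flour: 46 tbsp; bread flour: 665 g

Scaling factor: 38/10 = 19/5 = 3.8.
chocolate chips: 2 cup × 19/5 × 170 g/cup = 1292 g
all-purpose flour: 12 tbsp × 19/5 ≈ 46 tbsp
bread flour: 175 g × 19/5 = 665 g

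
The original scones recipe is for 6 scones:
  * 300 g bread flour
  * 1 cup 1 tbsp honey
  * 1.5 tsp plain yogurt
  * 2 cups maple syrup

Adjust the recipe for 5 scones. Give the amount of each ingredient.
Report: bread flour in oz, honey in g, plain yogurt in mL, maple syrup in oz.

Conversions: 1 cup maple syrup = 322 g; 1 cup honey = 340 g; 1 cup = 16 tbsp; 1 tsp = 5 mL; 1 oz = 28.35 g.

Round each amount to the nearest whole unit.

bread flour: 9 oz; honey: 301 g; plain yogurt: 6 mL; maple syrup: 19 oz

Scaling factor: 5/6.
bread flour: 300 g × 5/6 ÷ 28.35 g/oz ≈ 9 oz
honey: (1 cup + 1 tbsp = 1.0625 cup) × 5/6 × 340 g/cup ≈ 301 g
plain yogurt: 1.5 tsp × 5/6 × 5 mL/tsp ≈ 6 mL
maple syrup: 2 cup × 5/6 × 322 g/cup ÷ 28.35 g/oz ≈ 19 oz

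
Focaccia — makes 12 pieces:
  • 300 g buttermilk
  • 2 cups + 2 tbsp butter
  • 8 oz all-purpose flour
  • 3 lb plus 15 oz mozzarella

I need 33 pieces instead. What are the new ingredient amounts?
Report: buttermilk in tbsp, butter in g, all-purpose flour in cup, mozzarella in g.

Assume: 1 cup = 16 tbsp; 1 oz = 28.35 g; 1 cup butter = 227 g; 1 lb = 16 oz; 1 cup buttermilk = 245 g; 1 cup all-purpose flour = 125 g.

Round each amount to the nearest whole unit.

Scaling factor: 33/12 = 11/4 = 2.75.
buttermilk: 300 g × 11/4 ÷ 245 g/cup × 16 tbsp/cup ≈ 54 tbsp
butter: (2 cup + 2 tbsp = 2.125 cup) × 11/4 × 227 g/cup ≈ 1327 g
all-purpose flour: 8 oz × 11/4 × 28.35 g/oz ÷ 125 g/cup ≈ 5 cup
mozzarella: (3 lb + 15 oz = 3.9375 lb) × 11/4 × 16 oz/lb × 28.35 g/oz ≈ 4912 g

buttermilk: 54 tbsp; butter: 1327 g; all-purpose flour: 5 cup; mozzarella: 4912 g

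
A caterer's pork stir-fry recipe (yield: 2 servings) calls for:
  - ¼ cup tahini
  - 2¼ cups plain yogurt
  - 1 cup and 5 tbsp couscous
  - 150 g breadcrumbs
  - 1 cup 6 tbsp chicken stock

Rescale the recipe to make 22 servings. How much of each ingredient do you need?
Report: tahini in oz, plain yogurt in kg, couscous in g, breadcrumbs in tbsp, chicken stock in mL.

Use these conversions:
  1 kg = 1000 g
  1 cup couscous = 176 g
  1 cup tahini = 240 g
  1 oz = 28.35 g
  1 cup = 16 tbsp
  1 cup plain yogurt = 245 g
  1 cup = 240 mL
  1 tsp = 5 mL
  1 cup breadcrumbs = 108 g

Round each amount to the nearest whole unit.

Scaling factor: 22/2 = 11.
tahini: 0.25 cup × 11 × 240 g/cup ÷ 28.35 g/oz ≈ 23 oz
plain yogurt: 2.25 cup × 11 × 245 g/cup ÷ 1000 g/kg ≈ 6 kg
couscous: (1 cup + 5 tbsp = 1.3125 cup) × 11 × 176 g/cup = 2541 g
breadcrumbs: 150 g × 11 ÷ 108 g/cup × 16 tbsp/cup ≈ 244 tbsp
chicken stock: (1 cup + 6 tbsp = 1.375 cup) × 11 × 240 mL/cup = 3630 mL

tahini: 23 oz; plain yogurt: 6 kg; couscous: 2541 g; breadcrumbs: 244 tbsp; chicken stock: 3630 mL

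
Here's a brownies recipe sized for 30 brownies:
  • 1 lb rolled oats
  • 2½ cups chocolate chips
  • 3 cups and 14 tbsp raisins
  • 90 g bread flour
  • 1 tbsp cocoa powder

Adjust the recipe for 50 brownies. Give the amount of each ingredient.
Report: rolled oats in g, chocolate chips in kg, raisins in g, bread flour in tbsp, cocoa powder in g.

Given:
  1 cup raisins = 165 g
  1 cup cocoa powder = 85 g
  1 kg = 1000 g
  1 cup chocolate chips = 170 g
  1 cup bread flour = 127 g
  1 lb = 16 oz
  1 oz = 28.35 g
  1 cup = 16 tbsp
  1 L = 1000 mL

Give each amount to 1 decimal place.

Scaling factor: 50/30 = 5/3.
rolled oats: 1 lb × 5/3 × 16 oz/lb × 28.35 g/oz = 756.0 g
chocolate chips: 2.5 cup × 5/3 × 170 g/cup ÷ 1000 g/kg ≈ 0.7 kg
raisins: (3 cup + 14 tbsp = 3.875 cup) × 5/3 × 165 g/cup ≈ 1065.6 g
bread flour: 90 g × 5/3 ÷ 127 g/cup × 16 tbsp/cup ≈ 18.9 tbsp
cocoa powder: 1 tbsp × 5/3 ÷ 16 tbsp/cup × 85 g/cup ≈ 8.9 g

rolled oats: 756.0 g; chocolate chips: 0.7 kg; raisins: 1065.6 g; bread flour: 18.9 tbsp; cocoa powder: 8.9 g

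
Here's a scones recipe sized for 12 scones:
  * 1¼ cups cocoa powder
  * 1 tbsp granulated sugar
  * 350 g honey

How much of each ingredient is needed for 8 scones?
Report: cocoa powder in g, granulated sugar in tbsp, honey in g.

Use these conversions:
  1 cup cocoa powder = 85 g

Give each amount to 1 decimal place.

cocoa powder: 70.8 g; granulated sugar: 0.7 tbsp; honey: 233.3 g

Scaling factor: 8/12 = 2/3.
cocoa powder: 1.25 cup × 2/3 × 85 g/cup ≈ 70.8 g
granulated sugar: 1 tbsp × 2/3 ≈ 0.7 tbsp
honey: 350 g × 2/3 ≈ 233.3 g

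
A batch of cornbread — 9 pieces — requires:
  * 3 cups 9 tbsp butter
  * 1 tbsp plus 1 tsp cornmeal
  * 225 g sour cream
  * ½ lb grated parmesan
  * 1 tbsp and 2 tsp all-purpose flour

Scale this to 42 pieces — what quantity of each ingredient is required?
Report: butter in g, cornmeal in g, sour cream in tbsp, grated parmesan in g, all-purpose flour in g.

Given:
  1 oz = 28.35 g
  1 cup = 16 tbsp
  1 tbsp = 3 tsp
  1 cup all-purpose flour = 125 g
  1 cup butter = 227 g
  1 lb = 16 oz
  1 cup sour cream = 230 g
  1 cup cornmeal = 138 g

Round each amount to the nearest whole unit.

butter: 3774 g; cornmeal: 54 g; sour cream: 73 tbsp; grated parmesan: 1058 g; all-purpose flour: 61 g

Scaling factor: 42/9 = 14/3.
butter: (3 cup + 9 tbsp = 3.5625 cup) × 14/3 × 227 g/cup ≈ 3774 g
cornmeal: (1 tbsp + 1 tsp = 4/3 tbsp) × 14/3 ÷ 16 tbsp/cup × 138 g/cup ≈ 54 g
sour cream: 225 g × 14/3 ÷ 230 g/cup × 16 tbsp/cup ≈ 73 tbsp
grated parmesan: 0.5 lb × 14/3 × 16 oz/lb × 28.35 g/oz ≈ 1058 g
all-purpose flour: (1 tbsp + 2 tsp = 5/3 tbsp) × 14/3 ÷ 16 tbsp/cup × 125 g/cup ≈ 61 g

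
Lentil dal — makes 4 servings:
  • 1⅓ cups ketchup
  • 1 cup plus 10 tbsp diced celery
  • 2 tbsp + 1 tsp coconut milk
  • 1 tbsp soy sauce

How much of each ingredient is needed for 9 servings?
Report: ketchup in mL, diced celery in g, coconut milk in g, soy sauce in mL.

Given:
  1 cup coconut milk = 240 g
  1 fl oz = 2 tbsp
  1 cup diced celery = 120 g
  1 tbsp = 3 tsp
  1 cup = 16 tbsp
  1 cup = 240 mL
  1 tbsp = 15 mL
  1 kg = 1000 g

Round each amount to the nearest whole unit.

Scaling factor: 9/4 = 2.25.
ketchup: 4/3 cup × 9/4 × 240 mL/cup = 720 mL
diced celery: (1 cup + 10 tbsp = 1.625 cup) × 9/4 × 120 g/cup ≈ 439 g
coconut milk: (2 tbsp + 1 tsp = 7/3 tbsp) × 9/4 ÷ 16 tbsp/cup × 240 g/cup ≈ 79 g
soy sauce: 1 tbsp × 9/4 × 15 mL/tbsp ≈ 34 mL

ketchup: 720 mL; diced celery: 439 g; coconut milk: 79 g; soy sauce: 34 mL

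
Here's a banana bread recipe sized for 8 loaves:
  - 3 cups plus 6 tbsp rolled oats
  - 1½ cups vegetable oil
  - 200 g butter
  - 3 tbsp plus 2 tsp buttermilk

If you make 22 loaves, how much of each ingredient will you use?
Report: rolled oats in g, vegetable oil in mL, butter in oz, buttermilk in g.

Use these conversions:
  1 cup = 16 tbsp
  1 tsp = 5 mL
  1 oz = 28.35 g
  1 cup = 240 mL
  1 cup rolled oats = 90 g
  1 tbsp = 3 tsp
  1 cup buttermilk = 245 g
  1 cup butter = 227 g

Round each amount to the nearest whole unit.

rolled oats: 835 g; vegetable oil: 990 mL; butter: 19 oz; buttermilk: 154 g

Scaling factor: 22/8 = 11/4 = 2.75.
rolled oats: (3 cup + 6 tbsp = 3.375 cup) × 11/4 × 90 g/cup ≈ 835 g
vegetable oil: 1.5 cup × 11/4 × 240 mL/cup = 990 mL
butter: 200 g × 11/4 ÷ 28.35 g/oz ≈ 19 oz
buttermilk: (3 tbsp + 2 tsp = 11/3 tbsp) × 11/4 ÷ 16 tbsp/cup × 245 g/cup ≈ 154 g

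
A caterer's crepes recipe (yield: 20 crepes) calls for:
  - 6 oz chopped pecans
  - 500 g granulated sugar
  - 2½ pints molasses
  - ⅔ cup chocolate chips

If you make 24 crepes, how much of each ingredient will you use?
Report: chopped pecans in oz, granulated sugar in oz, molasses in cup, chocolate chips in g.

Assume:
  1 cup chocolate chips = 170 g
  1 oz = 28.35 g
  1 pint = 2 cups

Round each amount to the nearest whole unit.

Scaling factor: 24/20 = 6/5 = 1.2.
chopped pecans: 6 oz × 6/5 ≈ 7 oz
granulated sugar: 500 g × 6/5 ÷ 28.35 g/oz ≈ 21 oz
molasses: 2.5 pint × 6/5 × 2 cup/pint = 6 cup
chocolate chips: 2/3 cup × 6/5 × 170 g/cup = 136 g

chopped pecans: 7 oz; granulated sugar: 21 oz; molasses: 6 cup; chocolate chips: 136 g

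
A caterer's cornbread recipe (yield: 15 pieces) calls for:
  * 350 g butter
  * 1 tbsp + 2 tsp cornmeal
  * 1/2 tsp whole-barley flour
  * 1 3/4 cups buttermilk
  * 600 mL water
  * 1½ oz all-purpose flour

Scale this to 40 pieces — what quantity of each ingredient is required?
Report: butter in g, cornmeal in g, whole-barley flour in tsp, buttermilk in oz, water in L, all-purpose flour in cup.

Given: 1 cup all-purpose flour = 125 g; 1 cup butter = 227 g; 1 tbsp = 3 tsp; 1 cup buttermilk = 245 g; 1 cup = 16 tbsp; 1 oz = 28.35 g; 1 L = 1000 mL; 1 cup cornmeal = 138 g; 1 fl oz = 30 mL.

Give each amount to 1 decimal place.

Scaling factor: 40/15 = 8/3.
butter: 350 g × 8/3 ≈ 933.3 g
cornmeal: (1 tbsp + 2 tsp = 5/3 tbsp) × 8/3 ÷ 16 tbsp/cup × 138 g/cup ≈ 38.3 g
whole-barley flour: 0.5 tsp × 8/3 ≈ 1.3 tsp
buttermilk: 1.75 cup × 8/3 × 245 g/cup ÷ 28.35 g/oz ≈ 40.3 oz
water: 600 mL × 8/3 ÷ 1000 mL/L = 1.6 L
all-purpose flour: 1.5 oz × 8/3 × 28.35 g/oz ÷ 125 g/cup ≈ 0.9 cup

butter: 933.3 g; cornmeal: 38.3 g; whole-barley flour: 1.3 tsp; buttermilk: 40.3 oz; water: 1.6 L; all-purpose flour: 0.9 cup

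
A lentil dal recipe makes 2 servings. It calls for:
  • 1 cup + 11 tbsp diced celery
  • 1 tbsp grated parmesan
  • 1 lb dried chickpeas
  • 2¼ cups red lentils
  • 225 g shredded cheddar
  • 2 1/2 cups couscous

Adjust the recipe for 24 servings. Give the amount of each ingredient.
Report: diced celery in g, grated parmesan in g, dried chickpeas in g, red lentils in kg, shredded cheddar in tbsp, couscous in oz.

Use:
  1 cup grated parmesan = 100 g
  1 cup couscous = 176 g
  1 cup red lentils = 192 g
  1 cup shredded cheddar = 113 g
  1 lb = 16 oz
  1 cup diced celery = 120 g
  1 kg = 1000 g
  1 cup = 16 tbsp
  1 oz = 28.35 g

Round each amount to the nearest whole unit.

diced celery: 2430 g; grated parmesan: 75 g; dried chickpeas: 5443 g; red lentils: 5 kg; shredded cheddar: 382 tbsp; couscous: 186 oz

Scaling factor: 24/2 = 12.
diced celery: (1 cup + 11 tbsp = 1.6875 cup) × 12 × 120 g/cup = 2430 g
grated parmesan: 1 tbsp × 12 ÷ 16 tbsp/cup × 100 g/cup = 75 g
dried chickpeas: 1 lb × 12 × 16 oz/lb × 28.35 g/oz ≈ 5443 g
red lentils: 2.25 cup × 12 × 192 g/cup ÷ 1000 g/kg ≈ 5 kg
shredded cheddar: 225 g × 12 ÷ 113 g/cup × 16 tbsp/cup ≈ 382 tbsp
couscous: 2.5 cup × 12 × 176 g/cup ÷ 28.35 g/oz ≈ 186 oz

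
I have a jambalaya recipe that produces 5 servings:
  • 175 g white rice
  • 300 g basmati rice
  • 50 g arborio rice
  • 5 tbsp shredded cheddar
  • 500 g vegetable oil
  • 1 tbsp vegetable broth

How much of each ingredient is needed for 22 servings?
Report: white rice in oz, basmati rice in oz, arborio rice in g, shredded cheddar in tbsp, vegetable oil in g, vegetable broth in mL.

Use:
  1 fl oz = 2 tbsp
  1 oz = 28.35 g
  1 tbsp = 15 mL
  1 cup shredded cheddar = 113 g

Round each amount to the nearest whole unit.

white rice: 27 oz; basmati rice: 47 oz; arborio rice: 220 g; shredded cheddar: 22 tbsp; vegetable oil: 2200 g; vegetable broth: 66 mL

Scaling factor: 22/5 = 4.4.
white rice: 175 g × 22/5 ÷ 28.35 g/oz ≈ 27 oz
basmati rice: 300 g × 22/5 ÷ 28.35 g/oz ≈ 47 oz
arborio rice: 50 g × 22/5 = 220 g
shredded cheddar: 5 tbsp × 22/5 = 22 tbsp
vegetable oil: 500 g × 22/5 = 2200 g
vegetable broth: 1 tbsp × 22/5 × 15 mL/tbsp = 66 mL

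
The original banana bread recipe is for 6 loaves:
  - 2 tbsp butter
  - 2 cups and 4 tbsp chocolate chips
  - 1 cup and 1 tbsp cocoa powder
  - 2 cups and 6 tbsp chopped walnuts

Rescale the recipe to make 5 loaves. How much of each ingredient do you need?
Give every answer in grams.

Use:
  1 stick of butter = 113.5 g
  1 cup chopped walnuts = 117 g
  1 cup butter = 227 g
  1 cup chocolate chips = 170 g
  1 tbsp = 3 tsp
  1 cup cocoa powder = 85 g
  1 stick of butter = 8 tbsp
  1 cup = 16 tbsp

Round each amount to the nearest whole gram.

butter: 24 g; chocolate chips: 319 g; cocoa powder: 75 g; chopped walnuts: 232 g

Scaling factor: 5/6.
butter: 2 tbsp × 5/6 ÷ 8 tbsp/stick × 113.5 g/stick ≈ 24 g
chocolate chips: (2 cup + 4 tbsp = 2.25 cup) × 5/6 × 170 g/cup ≈ 319 g
cocoa powder: (1 cup + 1 tbsp = 1.0625 cup) × 5/6 × 85 g/cup ≈ 75 g
chopped walnuts: (2 cup + 6 tbsp = 2.375 cup) × 5/6 × 117 g/cup ≈ 232 g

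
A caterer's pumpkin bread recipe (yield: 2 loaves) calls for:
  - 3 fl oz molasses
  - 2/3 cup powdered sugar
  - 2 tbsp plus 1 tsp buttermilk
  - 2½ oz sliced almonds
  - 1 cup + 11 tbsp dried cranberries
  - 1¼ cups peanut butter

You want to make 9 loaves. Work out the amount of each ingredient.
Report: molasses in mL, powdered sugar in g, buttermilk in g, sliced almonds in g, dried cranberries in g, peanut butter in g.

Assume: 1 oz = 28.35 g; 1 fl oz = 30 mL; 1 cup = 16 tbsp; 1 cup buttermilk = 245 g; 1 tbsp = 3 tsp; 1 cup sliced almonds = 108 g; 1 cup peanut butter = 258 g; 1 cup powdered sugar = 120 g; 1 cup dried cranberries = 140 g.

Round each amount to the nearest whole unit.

Scaling factor: 9/2 = 4.5.
molasses: 3 fl oz × 9/2 × 30 mL/fl oz = 405 mL
powdered sugar: 2/3 cup × 9/2 × 120 g/cup = 360 g
buttermilk: (2 tbsp + 1 tsp = 7/3 tbsp) × 9/2 ÷ 16 tbsp/cup × 245 g/cup ≈ 161 g
sliced almonds: 2.5 oz × 9/2 × 28.35 g/oz ≈ 319 g
dried cranberries: (1 cup + 11 tbsp = 1.6875 cup) × 9/2 × 140 g/cup ≈ 1063 g
peanut butter: 1.25 cup × 9/2 × 258 g/cup ≈ 1451 g

molasses: 405 mL; powdered sugar: 360 g; buttermilk: 161 g; sliced almonds: 319 g; dried cranberries: 1063 g; peanut butter: 1451 g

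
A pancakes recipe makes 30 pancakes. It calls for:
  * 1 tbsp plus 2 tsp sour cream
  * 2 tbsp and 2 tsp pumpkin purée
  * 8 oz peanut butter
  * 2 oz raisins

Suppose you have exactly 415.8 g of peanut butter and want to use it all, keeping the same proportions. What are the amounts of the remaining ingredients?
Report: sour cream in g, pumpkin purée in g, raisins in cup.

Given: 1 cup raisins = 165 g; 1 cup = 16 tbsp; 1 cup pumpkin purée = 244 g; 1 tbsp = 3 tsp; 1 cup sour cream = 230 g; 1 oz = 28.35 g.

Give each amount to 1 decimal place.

sour cream: 43.9 g; pumpkin purée: 74.6 g; raisins: 0.6 cup

The original recipe has 226.8 g of peanut butter, so the scaling factor is 415.8 ÷ 226.8 = 11/6.
sour cream: (1 tbsp + 2 tsp = 5/3 tbsp) × 11/6 ÷ 16 tbsp/cup × 230 g/cup ≈ 43.9 g
pumpkin purée: (2 tbsp + 2 tsp = 8/3 tbsp) × 11/6 ÷ 16 tbsp/cup × 244 g/cup ≈ 74.6 g
raisins: 2 oz × 11/6 × 28.35 g/oz ÷ 165 g/cup ≈ 0.6 cup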